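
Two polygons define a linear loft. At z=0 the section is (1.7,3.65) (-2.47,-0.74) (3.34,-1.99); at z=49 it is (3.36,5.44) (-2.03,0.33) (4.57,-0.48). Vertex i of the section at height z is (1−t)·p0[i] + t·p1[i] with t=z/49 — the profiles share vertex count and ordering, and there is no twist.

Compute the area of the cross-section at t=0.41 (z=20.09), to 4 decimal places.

Cross-section at t=0.41: each vertex is (1-t)·p0[i] + t·p1[i].
  v1: (1-0.41)·(1.7,3.65) + 0.41·(3.36,5.44) = (2.3806,4.3839)
  v2: (1-0.41)·(-2.47,-0.74) + 0.41·(-2.03,0.33) = (-2.2896,-0.3013)
  v3: (1-0.41)·(3.34,-1.99) + 0.41·(4.57,-0.48) = (3.8443,-1.3709)
Shoelace sum Σ(x_i·y_{i+1} − x_{i+1}·y_i):
  i=1: 2.3806·-0.3013 − -2.2896·4.3839 = +9.3201 (running +9.3201)
  i=2: -2.2896·-1.3709 − 3.8443·-0.3013 = +4.2971 (running +13.6172)
  i=3: 3.8443·4.3839 − 2.3806·-1.3709 = +20.1166 (running +33.7338)
Area = |Σ|/2 = |33.7338|/2 = 16.8669

Area at t=0.41: 16.8669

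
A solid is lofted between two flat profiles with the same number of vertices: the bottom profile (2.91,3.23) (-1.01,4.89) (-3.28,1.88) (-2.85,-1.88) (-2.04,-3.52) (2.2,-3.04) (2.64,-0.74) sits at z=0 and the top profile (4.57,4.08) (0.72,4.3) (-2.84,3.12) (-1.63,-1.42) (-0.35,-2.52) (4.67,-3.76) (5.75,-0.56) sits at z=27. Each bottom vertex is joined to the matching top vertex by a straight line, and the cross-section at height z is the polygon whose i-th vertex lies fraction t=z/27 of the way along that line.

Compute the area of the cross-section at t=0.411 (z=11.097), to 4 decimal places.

Cross-section at t=0.411: each vertex is (1-t)·p0[i] + t·p1[i].
  v1: (1-0.411)·(2.91,3.23) + 0.411·(4.57,4.08) = (3.5923,3.5793)
  v2: (1-0.411)·(-1.01,4.89) + 0.411·(0.72,4.3) = (-0.2990,4.6475)
  v3: (1-0.411)·(-3.28,1.88) + 0.411·(-2.84,3.12) = (-3.0992,2.3896)
  v4: (1-0.411)·(-2.85,-1.88) + 0.411·(-1.63,-1.42) = (-2.3486,-1.6909)
  v5: (1-0.411)·(-2.04,-3.52) + 0.411·(-0.35,-2.52) = (-1.3454,-3.1090)
  v6: (1-0.411)·(2.2,-3.04) + 0.411·(4.67,-3.76) = (3.2152,-3.3359)
  v7: (1-0.411)·(2.64,-0.74) + 0.411·(5.75,-0.56) = (3.9182,-0.6660)
Shoelace sum Σ(x_i·y_{i+1} − x_{i+1}·y_i):
  i=1: 3.5923·4.6475 − -0.2990·3.5793 = +17.7652 (running +17.7652)
  i=2: -0.2990·2.3896 − -3.0992·4.6475 = +13.6889 (running +31.4541)
  i=3: -3.0992·-1.6909 − -2.3486·2.3896 = +10.8528 (running +42.3069)
  i=4: -2.3486·-3.1090 − -1.3454·-1.6909 = +5.0267 (running +47.3336)
  i=5: -1.3454·-3.3359 − 3.2152·-3.1090 = +14.4841 (running +61.8178)
  i=6: 3.2152·-0.6660 − 3.9182·-3.3359 = +10.9295 (running +72.7472)
  i=7: 3.9182·3.5793 − 3.5923·-0.6660 = +16.4172 (running +89.1644)
Area = |Σ|/2 = |89.1644|/2 = 44.5822

Area at t=0.411: 44.5822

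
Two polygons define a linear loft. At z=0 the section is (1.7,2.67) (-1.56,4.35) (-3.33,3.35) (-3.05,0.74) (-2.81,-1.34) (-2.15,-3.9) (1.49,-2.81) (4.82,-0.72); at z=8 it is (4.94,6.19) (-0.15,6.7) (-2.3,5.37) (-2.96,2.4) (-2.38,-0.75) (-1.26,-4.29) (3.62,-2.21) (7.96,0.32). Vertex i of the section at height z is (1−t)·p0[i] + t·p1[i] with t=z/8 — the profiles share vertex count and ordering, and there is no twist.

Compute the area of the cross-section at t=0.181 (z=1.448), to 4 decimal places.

Cross-section at t=0.181: each vertex is (1-t)·p0[i] + t·p1[i].
  v1: (1-0.181)·(1.7,2.67) + 0.181·(4.94,6.19) = (2.2864,3.3071)
  v2: (1-0.181)·(-1.56,4.35) + 0.181·(-0.15,6.7) = (-1.3048,4.7753)
  v3: (1-0.181)·(-3.33,3.35) + 0.181·(-2.3,5.37) = (-3.1436,3.7156)
  v4: (1-0.181)·(-3.05,0.74) + 0.181·(-2.96,2.4) = (-3.0337,1.0405)
  v5: (1-0.181)·(-2.81,-1.34) + 0.181·(-2.38,-0.75) = (-2.7322,-1.2332)
  v6: (1-0.181)·(-2.15,-3.9) + 0.181·(-1.26,-4.29) = (-1.9889,-3.9706)
  v7: (1-0.181)·(1.49,-2.81) + 0.181·(3.62,-2.21) = (1.8755,-2.7014)
  v8: (1-0.181)·(4.82,-0.72) + 0.181·(7.96,0.32) = (5.3883,-0.5318)
Shoelace sum Σ(x_i·y_{i+1} − x_{i+1}·y_i):
  i=1: 2.2864·4.7753 − -1.3048·3.3071 = +15.2336 (running +15.2336)
  i=2: -1.3048·3.7156 − -3.1436·4.7753 = +10.1635 (running +25.3972)
  i=3: -3.1436·1.0405 − -3.0337·3.7156 = +8.0014 (running +33.3985)
  i=4: -3.0337·-1.2332 − -2.7322·1.0405 = +6.5839 (running +39.9825)
  i=5: -2.7322·-3.9706 − -1.9889·-1.2332 = +8.3956 (running +48.3780)
  i=6: -1.9889·-2.7014 − 1.8755·-3.9706 = +12.8198 (running +61.1978)
  i=7: 1.8755·-0.5318 − 5.3883·-2.7014 = +13.5587 (running +74.7566)
  i=8: 5.3883·3.3071 − 2.2864·-0.5318 = +19.0357 (running +93.7923)
Area = |Σ|/2 = |93.7923|/2 = 46.8962

Area at t=0.181: 46.8962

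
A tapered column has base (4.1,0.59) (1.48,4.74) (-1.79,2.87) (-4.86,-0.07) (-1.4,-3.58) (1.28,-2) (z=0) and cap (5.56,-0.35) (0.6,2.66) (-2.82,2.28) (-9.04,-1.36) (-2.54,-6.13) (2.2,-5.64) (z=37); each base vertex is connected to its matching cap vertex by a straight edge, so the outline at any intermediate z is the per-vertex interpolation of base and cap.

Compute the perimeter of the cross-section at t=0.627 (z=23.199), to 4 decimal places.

Cross-section at t=0.627: each vertex is (1-t)·p0[i] + t·p1[i].
  v1: (1-0.627)·(4.1,0.59) + 0.627·(5.56,-0.35) = (5.0154,0.0006)
  v2: (1-0.627)·(1.48,4.74) + 0.627·(0.6,2.66) = (0.9282,3.4358)
  v3: (1-0.627)·(-1.79,2.87) + 0.627·(-2.82,2.28) = (-2.4358,2.5001)
  v4: (1-0.627)·(-4.86,-0.07) + 0.627·(-9.04,-1.36) = (-7.4809,-0.8788)
  v5: (1-0.627)·(-1.4,-3.58) + 0.627·(-2.54,-6.13) = (-2.1148,-5.1788)
  v6: (1-0.627)·(1.28,-2) + 0.627·(2.2,-5.64) = (1.8568,-4.2823)
Perimeter = Σ |v_{i+1} − v_i|:
  edge 1→2: √(-4.0872² + 3.4352²) = 5.3391 (running 5.3391)
  edge 2→3: √(-3.3640² + -0.9358²) = 3.4918 (running 8.8309)
  edge 3→4: √(-5.0450² + -3.3789²) = 6.0720 (running 14.9029)
  edge 4→5: √(5.3661² + -4.3000²) = 6.8764 (running 21.7793)
  edge 5→6: √(3.9716² + 0.8966²) = 4.0716 (running 25.8508)
  edge 6→1: √(3.1586² + 4.2829²) = 5.3216 (running 31.1725)
Perimeter = 31.1725

Perimeter at t=0.627: 31.1725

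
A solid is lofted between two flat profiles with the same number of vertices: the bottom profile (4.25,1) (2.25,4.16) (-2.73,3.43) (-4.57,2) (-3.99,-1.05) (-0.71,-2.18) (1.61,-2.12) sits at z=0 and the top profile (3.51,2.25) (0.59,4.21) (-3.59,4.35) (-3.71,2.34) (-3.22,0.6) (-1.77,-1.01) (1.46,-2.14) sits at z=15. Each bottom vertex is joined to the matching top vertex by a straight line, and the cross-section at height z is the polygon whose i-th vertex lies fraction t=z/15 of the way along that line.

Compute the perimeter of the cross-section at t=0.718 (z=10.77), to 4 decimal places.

Cross-section at t=0.718: each vertex is (1-t)·p0[i] + t·p1[i].
  v1: (1-0.718)·(4.25,1) + 0.718·(3.51,2.25) = (3.7187,1.8975)
  v2: (1-0.718)·(2.25,4.16) + 0.718·(0.59,4.21) = (1.0581,4.1959)
  v3: (1-0.718)·(-2.73,3.43) + 0.718·(-3.59,4.35) = (-3.3475,4.0906)
  v4: (1-0.718)·(-4.57,2) + 0.718·(-3.71,2.34) = (-3.9525,2.2441)
  v5: (1-0.718)·(-3.99,-1.05) + 0.718·(-3.22,0.6) = (-3.4371,0.1347)
  v6: (1-0.718)·(-0.71,-2.18) + 0.718·(-1.77,-1.01) = (-1.4711,-1.3399)
  v7: (1-0.718)·(1.61,-2.12) + 0.718·(1.46,-2.14) = (1.5023,-2.1344)
Perimeter = Σ |v_{i+1} − v_i|:
  edge 1→2: √(-2.6606² + 2.2984²) = 3.5159 (running 3.5159)
  edge 2→3: √(-4.4056² + -0.1053²) = 4.4069 (running 7.9227)
  edge 3→4: √(-0.6050² + -1.8464²) = 1.9430 (running 9.8658)
  edge 4→5: √(0.5154² + -2.1094²) = 2.1715 (running 12.0372)
  edge 5→6: √(1.9661² + -1.4746²) = 2.4576 (running 14.4949)
  edge 6→7: √(2.9734² + -0.7944²) = 3.0777 (running 17.5725)
  edge 7→1: √(2.2164² + 4.0319²) = 4.6009 (running 22.1734)
Perimeter = 22.1734

Perimeter at t=0.718: 22.1734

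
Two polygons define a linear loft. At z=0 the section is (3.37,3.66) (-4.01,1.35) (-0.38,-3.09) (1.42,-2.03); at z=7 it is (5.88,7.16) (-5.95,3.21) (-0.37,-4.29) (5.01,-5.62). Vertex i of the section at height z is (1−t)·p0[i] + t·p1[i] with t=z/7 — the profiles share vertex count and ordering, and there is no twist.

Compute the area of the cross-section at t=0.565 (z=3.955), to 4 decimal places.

Cross-section at t=0.565: each vertex is (1-t)·p0[i] + t·p1[i].
  v1: (1-0.565)·(3.37,3.66) + 0.565·(5.88,7.16) = (4.7881,5.6375)
  v2: (1-0.565)·(-4.01,1.35) + 0.565·(-5.95,3.21) = (-5.1061,2.4009)
  v3: (1-0.565)·(-0.38,-3.09) + 0.565·(-0.37,-4.29) = (-0.3744,-3.7680)
  v4: (1-0.565)·(1.42,-2.03) + 0.565·(5.01,-5.62) = (3.4483,-4.0583)
Shoelace sum Σ(x_i·y_{i+1} − x_{i+1}·y_i):
  i=1: 4.7881·2.4009 − -5.1061·5.6375 = +40.2815 (running +40.2815)
  i=2: -5.1061·-3.7680 − -0.3744·2.4009 = +20.1386 (running +60.4201)
  i=3: -0.3744·-4.0583 − 3.4483·-3.7680 = +14.5126 (running +74.9327)
  i=4: 3.4483·5.6375 − 4.7881·-4.0583 = +38.8721 (running +113.8048)
Area = |Σ|/2 = |113.8048|/2 = 56.9024

Area at t=0.565: 56.9024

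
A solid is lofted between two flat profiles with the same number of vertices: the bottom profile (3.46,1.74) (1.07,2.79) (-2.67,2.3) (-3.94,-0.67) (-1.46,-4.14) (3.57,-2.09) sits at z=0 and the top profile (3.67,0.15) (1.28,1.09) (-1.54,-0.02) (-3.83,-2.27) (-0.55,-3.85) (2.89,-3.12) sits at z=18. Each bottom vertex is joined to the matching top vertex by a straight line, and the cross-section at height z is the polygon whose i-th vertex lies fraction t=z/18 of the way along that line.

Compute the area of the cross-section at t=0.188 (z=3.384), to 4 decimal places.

Cross-section at t=0.188: each vertex is (1-t)·p0[i] + t·p1[i].
  v1: (1-0.188)·(3.46,1.74) + 0.188·(3.67,0.15) = (3.4995,1.4411)
  v2: (1-0.188)·(1.07,2.79) + 0.188·(1.28,1.09) = (1.1095,2.4704)
  v3: (1-0.188)·(-2.67,2.3) + 0.188·(-1.54,-0.02) = (-2.4576,1.8638)
  v4: (1-0.188)·(-3.94,-0.67) + 0.188·(-3.83,-2.27) = (-3.9193,-0.9708)
  v5: (1-0.188)·(-1.46,-4.14) + 0.188·(-0.55,-3.85) = (-1.2889,-4.0855)
  v6: (1-0.188)·(3.57,-2.09) + 0.188·(2.89,-3.12) = (3.4422,-2.2836)
Shoelace sum Σ(x_i·y_{i+1} − x_{i+1}·y_i):
  i=1: 3.4995·2.4704 − 1.1095·1.4411 = +7.0463 (running +7.0463)
  i=2: 1.1095·1.8638 − -2.4576·2.4704 = +8.1390 (running +15.1853)
  i=3: -2.4576·-0.9708 − -3.9193·1.8638 = +9.6908 (running +24.8761)
  i=4: -3.9193·-4.0855 − -1.2889·-0.9708 = +14.7610 (running +39.6371)
  i=5: -1.2889·-2.2836 − 3.4422·-4.0855 = +17.0063 (running +56.6434)
  i=6: 3.4422·1.4411 − 3.4995·-2.2836 = +12.9520 (running +69.5954)
Area = |Σ|/2 = |69.5954|/2 = 34.7977

Area at t=0.188: 34.7977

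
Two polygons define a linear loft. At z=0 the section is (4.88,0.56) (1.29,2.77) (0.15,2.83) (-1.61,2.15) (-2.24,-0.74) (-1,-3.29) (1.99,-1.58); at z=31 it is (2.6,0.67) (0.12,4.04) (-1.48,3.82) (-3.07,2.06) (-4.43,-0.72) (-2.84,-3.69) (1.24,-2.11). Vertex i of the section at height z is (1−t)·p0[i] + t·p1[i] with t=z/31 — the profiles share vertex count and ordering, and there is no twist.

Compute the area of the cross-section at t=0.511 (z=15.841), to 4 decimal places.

Area at t=0.511: 29.7608

Cross-section at t=0.511: each vertex is (1-t)·p0[i] + t·p1[i].
  v1: (1-0.511)·(4.88,0.56) + 0.511·(2.6,0.67) = (3.7149,0.6162)
  v2: (1-0.511)·(1.29,2.77) + 0.511·(0.12,4.04) = (0.6921,3.4190)
  v3: (1-0.511)·(0.15,2.83) + 0.511·(-1.48,3.82) = (-0.6829,3.3359)
  v4: (1-0.511)·(-1.61,2.15) + 0.511·(-3.07,2.06) = (-2.3561,2.1040)
  v5: (1-0.511)·(-2.24,-0.74) + 0.511·(-4.43,-0.72) = (-3.3591,-0.7298)
  v6: (1-0.511)·(-1,-3.29) + 0.511·(-2.84,-3.69) = (-1.9402,-3.4944)
  v7: (1-0.511)·(1.99,-1.58) + 0.511·(1.24,-2.11) = (1.6067,-1.8508)
Shoelace sum Σ(x_i·y_{i+1} − x_{i+1}·y_i):
  i=1: 3.7149·3.4190 − 0.6921·0.6162 = +12.2747 (running +12.2747)
  i=2: 0.6921·3.3359 − -0.6829·3.4190 = +4.6438 (running +16.9185)
  i=3: -0.6829·2.1040 − -2.3561·3.3359 = +6.4227 (running +23.3412)
  i=4: -2.3561·-0.7298 − -3.3591·2.1040 = +8.7870 (running +32.1281)
  i=5: -3.3591·-3.4944 − -1.9402·-0.7298 = +10.3221 (running +42.4502)
  i=6: -1.9402·-1.8508 − 1.6067·-3.4944 = +9.2057 (running +51.6559)
  i=7: 1.6067·0.6162 − 3.7149·-1.8508 = +7.8658 (running +59.5216)
Area = |Σ|/2 = |59.5216|/2 = 29.7608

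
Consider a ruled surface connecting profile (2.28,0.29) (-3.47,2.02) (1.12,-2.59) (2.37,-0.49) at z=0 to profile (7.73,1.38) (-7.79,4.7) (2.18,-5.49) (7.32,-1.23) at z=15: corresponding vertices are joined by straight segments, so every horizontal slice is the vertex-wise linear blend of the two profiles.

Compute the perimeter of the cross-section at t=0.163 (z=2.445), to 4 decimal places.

Perimeter at t=0.163: 19.5465

Cross-section at t=0.163: each vertex is (1-t)·p0[i] + t·p1[i].
  v1: (1-0.163)·(2.28,0.29) + 0.163·(7.73,1.38) = (3.1684,0.4677)
  v2: (1-0.163)·(-3.47,2.02) + 0.163·(-7.79,4.7) = (-4.1742,2.4568)
  v3: (1-0.163)·(1.12,-2.59) + 0.163·(2.18,-5.49) = (1.2928,-3.0627)
  v4: (1-0.163)·(2.37,-0.49) + 0.163·(7.32,-1.23) = (3.1768,-0.6106)
Perimeter = Σ |v_{i+1} − v_i|:
  edge 1→2: √(-7.3425² + 1.9892²) = 7.6072 (running 7.6072)
  edge 2→3: √(5.4669² + -5.5195²) = 7.7687 (running 15.3759)
  edge 3→4: √(1.8841² + 2.4521²) = 3.0923 (running 18.4682)
  edge 4→1: √(-0.0085² + 1.0783²) = 1.0783 (running 19.5465)
Perimeter = 19.5465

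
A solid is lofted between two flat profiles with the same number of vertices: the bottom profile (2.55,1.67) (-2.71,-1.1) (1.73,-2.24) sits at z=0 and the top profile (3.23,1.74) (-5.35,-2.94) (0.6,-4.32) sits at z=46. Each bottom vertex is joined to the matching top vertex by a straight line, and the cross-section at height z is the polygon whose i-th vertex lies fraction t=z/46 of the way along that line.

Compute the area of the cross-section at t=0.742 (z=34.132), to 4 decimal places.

Cross-section at t=0.742: each vertex is (1-t)·p0[i] + t·p1[i].
  v1: (1-0.742)·(2.55,1.67) + 0.742·(3.23,1.74) = (3.0546,1.7219)
  v2: (1-0.742)·(-2.71,-1.1) + 0.742·(-5.35,-2.94) = (-4.6689,-2.4653)
  v3: (1-0.742)·(1.73,-2.24) + 0.742·(0.6,-4.32) = (0.8915,-3.7834)
Shoelace sum Σ(x_i·y_{i+1} − x_{i+1}·y_i):
  i=1: 3.0546·-2.4653 − -4.6689·1.7219 = +0.5092 (running +0.5092)
  i=2: -4.6689·-3.7834 − 0.8915·-2.4653 = +19.8619 (running +20.3711)
  i=3: 0.8915·1.7219 − 3.0546·-3.7834 = +13.0917 (running +33.4628)
Area = |Σ|/2 = |33.4628|/2 = 16.7314

Area at t=0.742: 16.7314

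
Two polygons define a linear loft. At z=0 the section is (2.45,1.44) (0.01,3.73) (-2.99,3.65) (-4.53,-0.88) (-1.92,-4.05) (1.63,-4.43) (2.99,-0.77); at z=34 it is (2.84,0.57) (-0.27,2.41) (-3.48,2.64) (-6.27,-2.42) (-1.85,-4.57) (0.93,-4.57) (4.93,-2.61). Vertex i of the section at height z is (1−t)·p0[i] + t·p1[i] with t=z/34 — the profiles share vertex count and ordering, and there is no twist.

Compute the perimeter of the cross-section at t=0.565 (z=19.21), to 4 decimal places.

Cross-section at t=0.565: each vertex is (1-t)·p0[i] + t·p1[i].
  v1: (1-0.565)·(2.45,1.44) + 0.565·(2.84,0.57) = (2.6704,0.9485)
  v2: (1-0.565)·(0.01,3.73) + 0.565·(-0.27,2.41) = (-0.1482,2.9842)
  v3: (1-0.565)·(-2.99,3.65) + 0.565·(-3.48,2.64) = (-3.2668,3.0794)
  v4: (1-0.565)·(-4.53,-0.88) + 0.565·(-6.27,-2.42) = (-5.5131,-1.7501)
  v5: (1-0.565)·(-1.92,-4.05) + 0.565·(-1.85,-4.57) = (-1.8805,-4.3438)
  v6: (1-0.565)·(1.63,-4.43) + 0.565·(0.93,-4.57) = (1.2345,-4.5091)
  v7: (1-0.565)·(2.99,-0.77) + 0.565·(4.93,-2.61) = (4.0861,-1.8096)
Perimeter = Σ |v_{i+1} − v_i|:
  edge 1→2: √(-2.8186² + 2.0358²) = 3.4769 (running 3.4769)
  edge 2→3: √(-3.1186² + 0.0951²) = 3.1201 (running 6.5970)
  edge 3→4: √(-2.2462² + -4.8294²) = 5.3263 (running 11.9232)
  edge 4→5: √(3.6326² + -2.5937²) = 4.4636 (running 16.3868)
  edge 5→6: √(3.1150² + -0.1653²) = 3.1193 (running 19.5061)
  edge 6→7: √(2.8516² + 2.6995²) = 3.9267 (running 23.4328)
  edge 7→1: √(-1.4158² + 2.7580²) = 3.1002 (running 26.5330)
Perimeter = 26.5330

Perimeter at t=0.565: 26.5330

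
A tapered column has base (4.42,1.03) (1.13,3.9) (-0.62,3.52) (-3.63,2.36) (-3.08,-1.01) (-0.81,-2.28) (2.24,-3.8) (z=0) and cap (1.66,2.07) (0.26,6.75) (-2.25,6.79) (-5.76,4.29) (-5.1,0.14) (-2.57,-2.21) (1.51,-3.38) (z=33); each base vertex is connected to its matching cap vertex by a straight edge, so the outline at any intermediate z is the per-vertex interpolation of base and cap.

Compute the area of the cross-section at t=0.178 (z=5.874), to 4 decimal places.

Area at t=0.178: 41.8587

Cross-section at t=0.178: each vertex is (1-t)·p0[i] + t·p1[i].
  v1: (1-0.178)·(4.42,1.03) + 0.178·(1.66,2.07) = (3.9287,1.2151)
  v2: (1-0.178)·(1.13,3.9) + 0.178·(0.26,6.75) = (0.9751,4.4073)
  v3: (1-0.178)·(-0.62,3.52) + 0.178·(-2.25,6.79) = (-0.9101,4.1021)
  v4: (1-0.178)·(-3.63,2.36) + 0.178·(-5.76,4.29) = (-4.0091,2.7035)
  v5: (1-0.178)·(-3.08,-1.01) + 0.178·(-5.1,0.14) = (-3.4396,-0.8053)
  v6: (1-0.178)·(-0.81,-2.28) + 0.178·(-2.57,-2.21) = (-1.1233,-2.2675)
  v7: (1-0.178)·(2.24,-3.8) + 0.178·(1.51,-3.38) = (2.1101,-3.7252)
Shoelace sum Σ(x_i·y_{i+1} − x_{i+1}·y_i):
  i=1: 3.9287·4.4073 − 0.9751·1.2151 = +16.1301 (running +16.1301)
  i=2: 0.9751·4.1021 − -0.9101·4.4073 = +8.0113 (running +24.1415)
  i=3: -0.9101·2.7035 − -4.0091·4.1021 = +13.9851 (running +38.1266)
  i=4: -4.0091·-0.8053 − -3.4396·2.7035 = +12.5275 (running +50.6542)
  i=5: -3.4396·-2.2675 − -1.1233·-0.8053 = +6.8948 (running +57.5489)
  i=6: -1.1233·-3.7252 − 2.1101·-2.2675 = +8.9691 (running +66.5181)
  i=7: 2.1101·1.2151 − 3.9287·-3.7252 = +17.1994 (running +83.7175)
Area = |Σ|/2 = |83.7175|/2 = 41.8587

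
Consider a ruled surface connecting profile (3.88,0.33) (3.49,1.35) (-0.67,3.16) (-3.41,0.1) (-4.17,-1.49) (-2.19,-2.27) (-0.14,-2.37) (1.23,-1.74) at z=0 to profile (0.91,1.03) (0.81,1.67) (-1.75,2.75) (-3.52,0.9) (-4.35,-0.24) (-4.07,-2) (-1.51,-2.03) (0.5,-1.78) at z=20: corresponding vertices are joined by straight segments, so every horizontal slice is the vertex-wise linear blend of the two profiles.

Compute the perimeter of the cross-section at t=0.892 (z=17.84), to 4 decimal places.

Perimeter at t=0.892: 16.8271

Cross-section at t=0.892: each vertex is (1-t)·p0[i] + t·p1[i].
  v1: (1-0.892)·(3.88,0.33) + 0.892·(0.91,1.03) = (1.2308,0.9544)
  v2: (1-0.892)·(3.49,1.35) + 0.892·(0.81,1.67) = (1.0994,1.6354)
  v3: (1-0.892)·(-0.67,3.16) + 0.892·(-1.75,2.75) = (-1.6334,2.7943)
  v4: (1-0.892)·(-3.41,0.1) + 0.892·(-3.52,0.9) = (-3.5081,0.8136)
  v5: (1-0.892)·(-4.17,-1.49) + 0.892·(-4.35,-0.24) = (-4.3306,-0.3750)
  v6: (1-0.892)·(-2.19,-2.27) + 0.892·(-4.07,-2) = (-3.8670,-2.0292)
  v7: (1-0.892)·(-0.14,-2.37) + 0.892·(-1.51,-2.03) = (-1.3620,-2.0667)
  v8: (1-0.892)·(1.23,-1.74) + 0.892·(0.5,-1.78) = (0.5788,-1.7757)
Perimeter = Σ |v_{i+1} − v_i|:
  edge 1→2: √(-0.1313² + 0.6810²) = 0.6936 (running 0.6936)
  edge 2→3: √(-2.7328² + 1.1588²) = 2.9684 (running 3.6619)
  edge 3→4: √(-1.8748² + -1.9807²) = 2.7272 (running 6.3892)
  edge 4→5: √(-0.8224² + -1.1886²) = 1.4454 (running 7.8346)
  edge 5→6: √(0.4636² + -1.6542²) = 1.7179 (running 9.5525)
  edge 6→7: √(2.5049² + -0.0376²) = 2.5052 (running 12.0577)
  edge 7→8: √(1.9409² + 0.2910²) = 1.9626 (running 14.0202)
  edge 8→1: √(0.6519² + 2.7301²) = 2.8068 (running 16.8271)
Perimeter = 16.8271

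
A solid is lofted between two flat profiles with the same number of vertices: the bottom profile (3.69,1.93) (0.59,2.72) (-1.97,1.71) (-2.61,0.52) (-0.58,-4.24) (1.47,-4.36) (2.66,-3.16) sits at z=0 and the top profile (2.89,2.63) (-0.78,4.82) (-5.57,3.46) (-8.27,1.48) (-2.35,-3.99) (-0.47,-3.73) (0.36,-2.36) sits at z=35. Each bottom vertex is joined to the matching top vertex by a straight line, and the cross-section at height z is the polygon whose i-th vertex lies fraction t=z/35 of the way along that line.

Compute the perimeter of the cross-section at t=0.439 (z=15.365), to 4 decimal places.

Cross-section at t=0.439: each vertex is (1-t)·p0[i] + t·p1[i].
  v1: (1-0.439)·(3.69,1.93) + 0.439·(2.89,2.63) = (3.3388,2.2373)
  v2: (1-0.439)·(0.59,2.72) + 0.439·(-0.78,4.82) = (-0.0114,3.6419)
  v3: (1-0.439)·(-1.97,1.71) + 0.439·(-5.57,3.46) = (-3.5504,2.4783)
  v4: (1-0.439)·(-2.61,0.52) + 0.439·(-8.27,1.48) = (-5.0947,0.9414)
  v5: (1-0.439)·(-0.58,-4.24) + 0.439·(-2.35,-3.99) = (-1.3570,-4.1303)
  v6: (1-0.439)·(1.47,-4.36) + 0.439·(-0.47,-3.73) = (0.6183,-4.0834)
  v7: (1-0.439)·(2.66,-3.16) + 0.439·(0.36,-2.36) = (1.6503,-2.8088)
Perimeter = Σ |v_{i+1} − v_i|:
  edge 1→2: √(-3.3502² + 1.4046²) = 3.6328 (running 3.6328)
  edge 2→3: √(-3.5390² + -1.1636²) = 3.7254 (running 7.3581)
  edge 3→4: √(-1.5443² + -1.5368²) = 2.1787 (running 9.5368)
  edge 4→5: √(3.7377² + -5.0717²) = 6.3002 (running 15.8370)
  edge 5→6: √(1.9754² + 0.0468²) = 1.9759 (running 17.8130)
  edge 6→7: √(1.0320² + 1.2746²) = 1.6400 (running 19.4530)
  edge 7→1: √(1.6885² + 5.0461²) = 5.3211 (running 24.7741)
Perimeter = 24.7741

Perimeter at t=0.439: 24.7741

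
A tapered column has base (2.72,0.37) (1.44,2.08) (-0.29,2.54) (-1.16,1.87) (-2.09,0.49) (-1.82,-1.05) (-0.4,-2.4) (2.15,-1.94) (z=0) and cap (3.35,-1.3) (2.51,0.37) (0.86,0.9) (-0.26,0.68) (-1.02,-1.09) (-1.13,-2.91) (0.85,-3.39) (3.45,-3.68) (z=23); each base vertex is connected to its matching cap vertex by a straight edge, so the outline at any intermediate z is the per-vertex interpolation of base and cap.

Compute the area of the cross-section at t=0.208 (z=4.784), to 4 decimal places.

Cross-section at t=0.208: each vertex is (1-t)·p0[i] + t·p1[i].
  v1: (1-0.208)·(2.72,0.37) + 0.208·(3.35,-1.3) = (2.8510,0.0226)
  v2: (1-0.208)·(1.44,2.08) + 0.208·(2.51,0.37) = (1.6626,1.7243)
  v3: (1-0.208)·(-0.29,2.54) + 0.208·(0.86,0.9) = (-0.0508,2.1989)
  v4: (1-0.208)·(-1.16,1.87) + 0.208·(-0.26,0.68) = (-0.9728,1.6225)
  v5: (1-0.208)·(-2.09,0.49) + 0.208·(-1.02,-1.09) = (-1.8674,0.1614)
  v6: (1-0.208)·(-1.82,-1.05) + 0.208·(-1.13,-2.91) = (-1.6765,-1.4369)
  v7: (1-0.208)·(-0.4,-2.4) + 0.208·(0.85,-3.39) = (-0.1400,-2.6059)
  v8: (1-0.208)·(2.15,-1.94) + 0.208·(3.45,-3.68) = (2.4204,-2.3019)
Shoelace sum Σ(x_i·y_{i+1} − x_{i+1}·y_i):
  i=1: 2.8510·1.7243 − 1.6626·0.0226 = +4.8785 (running +4.8785)
  i=2: 1.6626·2.1989 − -0.0508·1.7243 = +3.7434 (running +8.6218)
  i=3: -0.0508·1.6225 − -0.9728·2.1989 = +2.0566 (running +10.6785)
  i=4: -0.9728·0.1614 − -1.8674·1.6225 = +2.8729 (running +13.5514)
  i=5: -1.8674·-1.4369 − -1.6765·0.1614 = +2.9538 (running +16.5052)
  i=6: -1.6765·-2.6059 − -0.1400·-1.4369 = +4.1676 (running +20.6728)
  i=7: -0.1400·-2.3019 − 2.4204·-2.6059 = +6.6296 (running +27.3024)
  i=8: 2.4204·0.0226 − 2.8510·-2.3019 = +6.6177 (running +33.9201)
Area = |Σ|/2 = |33.9201|/2 = 16.9601

Area at t=0.208: 16.9601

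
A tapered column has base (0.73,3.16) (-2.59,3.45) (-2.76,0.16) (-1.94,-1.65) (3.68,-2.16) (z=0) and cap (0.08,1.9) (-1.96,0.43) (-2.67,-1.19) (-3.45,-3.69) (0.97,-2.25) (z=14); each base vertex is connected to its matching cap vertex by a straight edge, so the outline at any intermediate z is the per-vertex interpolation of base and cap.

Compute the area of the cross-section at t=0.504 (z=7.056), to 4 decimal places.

Cross-section at t=0.504: each vertex is (1-t)·p0[i] + t·p1[i].
  v1: (1-0.504)·(0.73,3.16) + 0.504·(0.08,1.9) = (0.4024,2.5250)
  v2: (1-0.504)·(-2.59,3.45) + 0.504·(-1.96,0.43) = (-2.2725,1.9279)
  v3: (1-0.504)·(-2.76,0.16) + 0.504·(-2.67,-1.19) = (-2.7146,-0.5204)
  v4: (1-0.504)·(-1.94,-1.65) + 0.504·(-3.45,-3.69) = (-2.7010,-2.6782)
  v5: (1-0.504)·(3.68,-2.16) + 0.504·(0.97,-2.25) = (2.3142,-2.2054)
Shoelace sum Σ(x_i·y_{i+1} − x_{i+1}·y_i):
  i=1: 0.4024·1.9279 − -2.2725·2.5250 = +6.5137 (running +6.5137)
  i=2: -2.2725·-0.5204 − -2.7146·1.9279 = +6.4162 (running +12.9299)
  i=3: -2.7146·-2.6782 − -2.7010·-0.5204 = +5.8646 (running +18.7945)
  i=4: -2.7010·-2.2054 − 2.3142·-2.6782 = +12.1545 (running +30.9490)
  i=5: 2.3142·2.5250 − 0.4024·-2.2054 = +6.7306 (running +37.6796)
Area = |Σ|/2 = |37.6796|/2 = 18.8398

Area at t=0.504: 18.8398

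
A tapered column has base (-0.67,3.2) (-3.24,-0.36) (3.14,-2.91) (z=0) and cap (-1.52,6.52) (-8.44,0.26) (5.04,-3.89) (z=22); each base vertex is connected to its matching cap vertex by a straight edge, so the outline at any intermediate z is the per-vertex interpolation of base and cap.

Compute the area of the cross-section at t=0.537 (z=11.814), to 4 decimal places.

Cross-section at t=0.537: each vertex is (1-t)·p0[i] + t·p1[i].
  v1: (1-0.537)·(-0.67,3.2) + 0.537·(-1.52,6.52) = (-1.1265,4.9828)
  v2: (1-0.537)·(-3.24,-0.36) + 0.537·(-8.44,0.26) = (-6.0324,-0.0271)
  v3: (1-0.537)·(3.14,-2.91) + 0.537·(5.04,-3.89) = (4.1603,-3.4363)
Shoelace sum Σ(x_i·y_{i+1} − x_{i+1}·y_i):
  i=1: -1.1265·-0.0271 − -6.0324·4.9828 = +30.0890 (running +30.0890)
  i=2: -6.0324·-3.4363 − 4.1603·-0.0271 = +20.8415 (running +50.9304)
  i=3: 4.1603·4.9828 − -1.1265·-3.4363 = +16.8593 (running +67.7898)
Area = |Σ|/2 = |67.7898|/2 = 33.8949

Area at t=0.537: 33.8949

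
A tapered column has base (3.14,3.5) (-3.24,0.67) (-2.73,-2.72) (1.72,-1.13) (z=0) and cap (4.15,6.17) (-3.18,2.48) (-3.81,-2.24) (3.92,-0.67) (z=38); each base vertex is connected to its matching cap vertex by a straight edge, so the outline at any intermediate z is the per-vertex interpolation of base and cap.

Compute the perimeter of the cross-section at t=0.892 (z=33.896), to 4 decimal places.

Perimeter at t=0.892: 26.8299

Cross-section at t=0.892: each vertex is (1-t)·p0[i] + t·p1[i].
  v1: (1-0.892)·(3.14,3.5) + 0.892·(4.15,6.17) = (4.0409,5.8816)
  v2: (1-0.892)·(-3.24,0.67) + 0.892·(-3.18,2.48) = (-3.1865,2.2845)
  v3: (1-0.892)·(-2.73,-2.72) + 0.892·(-3.81,-2.24) = (-3.6934,-2.2918)
  v4: (1-0.892)·(1.72,-1.13) + 0.892·(3.92,-0.67) = (3.6824,-0.7197)
Perimeter = Σ |v_{i+1} − v_i|:
  edge 1→2: √(-7.2274² + -3.5971²) = 8.0731 (running 8.0731)
  edge 2→3: √(-0.5069² + -4.5764²) = 4.6043 (running 12.6774)
  edge 3→4: √(7.3758² + 1.5722²) = 7.5415 (running 20.2189)
  edge 4→1: √(0.3585² + 6.6013²) = 6.6110 (running 26.8299)
Perimeter = 26.8299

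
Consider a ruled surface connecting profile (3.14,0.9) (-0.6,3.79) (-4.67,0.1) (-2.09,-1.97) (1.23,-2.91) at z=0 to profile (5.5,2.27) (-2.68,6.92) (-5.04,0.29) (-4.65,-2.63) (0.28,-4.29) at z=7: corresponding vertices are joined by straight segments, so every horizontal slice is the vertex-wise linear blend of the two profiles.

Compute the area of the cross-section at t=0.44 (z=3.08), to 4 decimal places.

Cross-section at t=0.44: each vertex is (1-t)·p0[i] + t·p1[i].
  v1: (1-0.44)·(3.14,0.9) + 0.44·(5.5,2.27) = (4.1784,1.5028)
  v2: (1-0.44)·(-0.6,3.79) + 0.44·(-2.68,6.92) = (-1.5152,5.1672)
  v3: (1-0.44)·(-4.67,0.1) + 0.44·(-5.04,0.29) = (-4.8328,0.1836)
  v4: (1-0.44)·(-2.09,-1.97) + 0.44·(-4.65,-2.63) = (-3.2164,-2.2604)
  v5: (1-0.44)·(1.23,-2.91) + 0.44·(0.28,-4.29) = (0.8120,-3.5172)
Shoelace sum Σ(x_i·y_{i+1} − x_{i+1}·y_i):
  i=1: 4.1784·5.1672 − -1.5152·1.5028 = +23.8677 (running +23.8677)
  i=2: -1.5152·0.1836 − -4.8328·5.1672 = +24.6939 (running +48.5615)
  i=3: -4.8328·-2.2604 − -3.2164·0.1836 = +11.5146 (running +60.0761)
  i=4: -3.2164·-3.5172 − 0.8120·-2.2604 = +13.1482 (running +73.2243)
  i=5: 0.8120·1.5028 − 4.1784·-3.5172 = +15.9165 (running +89.1408)
Area = |Σ|/2 = |89.1408|/2 = 44.5704

Area at t=0.44: 44.5704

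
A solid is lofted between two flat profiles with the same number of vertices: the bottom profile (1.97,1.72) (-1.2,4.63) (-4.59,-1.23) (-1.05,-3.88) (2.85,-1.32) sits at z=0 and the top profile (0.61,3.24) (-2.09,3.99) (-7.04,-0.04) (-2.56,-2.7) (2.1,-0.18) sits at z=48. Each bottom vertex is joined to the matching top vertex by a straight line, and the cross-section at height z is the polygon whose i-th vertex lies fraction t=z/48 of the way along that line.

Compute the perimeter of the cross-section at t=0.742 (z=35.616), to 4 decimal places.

Perimeter at t=0.742: 23.2209

Cross-section at t=0.742: each vertex is (1-t)·p0[i] + t·p1[i].
  v1: (1-0.742)·(1.97,1.72) + 0.742·(0.61,3.24) = (0.9609,2.8478)
  v2: (1-0.742)·(-1.2,4.63) + 0.742·(-2.09,3.99) = (-1.8604,4.1551)
  v3: (1-0.742)·(-4.59,-1.23) + 0.742·(-7.04,-0.04) = (-6.4079,-0.3470)
  v4: (1-0.742)·(-1.05,-3.88) + 0.742·(-2.56,-2.7) = (-2.1704,-3.0044)
  v5: (1-0.742)·(2.85,-1.32) + 0.742·(2.1,-0.18) = (2.2935,-0.4741)
Perimeter = Σ |v_{i+1} − v_i|:
  edge 1→2: √(-2.8213² + 1.3073²) = 3.1094 (running 3.1094)
  edge 2→3: √(-4.5475² + -4.5021²) = 6.3992 (running 9.5086)
  edge 3→4: √(4.2375² + -2.6574²) = 5.0018 (running 14.5104)
  edge 4→5: √(4.4639² + 2.5303²) = 5.1312 (running 19.6416)
  edge 5→1: √(-1.3326² + 3.3220²) = 3.5793 (running 23.2209)
Perimeter = 23.2209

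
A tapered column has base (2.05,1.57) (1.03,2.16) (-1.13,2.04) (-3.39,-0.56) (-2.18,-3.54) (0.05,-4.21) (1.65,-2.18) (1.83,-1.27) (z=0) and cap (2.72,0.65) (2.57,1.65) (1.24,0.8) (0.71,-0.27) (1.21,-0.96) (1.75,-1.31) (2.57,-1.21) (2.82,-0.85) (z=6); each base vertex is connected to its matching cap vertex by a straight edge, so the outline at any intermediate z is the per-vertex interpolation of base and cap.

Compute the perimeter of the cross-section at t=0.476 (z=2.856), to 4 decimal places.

Perimeter at t=0.476: 13.3174

Cross-section at t=0.476: each vertex is (1-t)·p0[i] + t·p1[i].
  v1: (1-0.476)·(2.05,1.57) + 0.476·(2.72,0.65) = (2.3689,1.1321)
  v2: (1-0.476)·(1.03,2.16) + 0.476·(2.57,1.65) = (1.7630,1.9172)
  v3: (1-0.476)·(-1.13,2.04) + 0.476·(1.24,0.8) = (-0.0019,1.4498)
  v4: (1-0.476)·(-3.39,-0.56) + 0.476·(0.71,-0.27) = (-1.4384,-0.4220)
  v5: (1-0.476)·(-2.18,-3.54) + 0.476·(1.21,-0.96) = (-0.5664,-2.3119)
  v6: (1-0.476)·(0.05,-4.21) + 0.476·(1.75,-1.31) = (0.8592,-2.8296)
  v7: (1-0.476)·(1.65,-2.18) + 0.476·(2.57,-1.21) = (2.0879,-1.7183)
  v8: (1-0.476)·(1.83,-1.27) + 0.476·(2.82,-0.85) = (2.3012,-1.0701)
Perimeter = Σ |v_{i+1} − v_i|:
  edge 1→2: √(-0.6059² + 0.7852²) = 0.9917 (running 0.9917)
  edge 2→3: √(-1.7649² + -0.4675²) = 1.8258 (running 2.8175)
  edge 3→4: √(-1.4365² + -1.8717²) = 2.3594 (running 5.1770)
  edge 4→5: √(0.8720² + -1.8900²) = 2.0814 (running 7.2584)
  edge 5→6: √(1.4256² + -0.5177²) = 1.5166 (running 8.7751)
  edge 6→7: √(1.2287² + 1.1113²) = 1.6567 (running 10.4318)
  edge 7→8: √(0.2133² + 0.6482²) = 0.6824 (running 11.1142)
  edge 8→1: √(0.0677² + 2.2022²) = 2.2032 (running 13.3174)
Perimeter = 13.3174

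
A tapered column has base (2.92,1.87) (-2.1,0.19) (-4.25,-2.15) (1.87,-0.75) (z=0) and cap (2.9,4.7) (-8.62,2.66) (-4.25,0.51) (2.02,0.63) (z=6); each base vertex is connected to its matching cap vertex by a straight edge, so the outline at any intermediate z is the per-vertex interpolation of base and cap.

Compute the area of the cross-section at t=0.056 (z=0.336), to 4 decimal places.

Area at t=0.056: 12.3393

Cross-section at t=0.056: each vertex is (1-t)·p0[i] + t·p1[i].
  v1: (1-0.056)·(2.92,1.87) + 0.056·(2.9,4.7) = (2.9189,2.0285)
  v2: (1-0.056)·(-2.1,0.19) + 0.056·(-8.62,2.66) = (-2.4651,0.3283)
  v3: (1-0.056)·(-4.25,-2.15) + 0.056·(-4.25,0.51) = (-4.2500,-2.0010)
  v4: (1-0.056)·(1.87,-0.75) + 0.056·(2.02,0.63) = (1.8784,-0.6727)
Shoelace sum Σ(x_i·y_{i+1} − x_{i+1}·y_i):
  i=1: 2.9189·0.3283 − -2.4651·2.0285 = +5.9588 (running +5.9588)
  i=2: -2.4651·-2.0010 − -4.2500·0.3283 = +6.3282 (running +12.2869)
  i=3: -4.2500·-0.6727 − 1.8784·-2.0010 = +6.6178 (running +18.9048)
  i=4: 1.8784·2.0285 − 2.9189·-0.6727 = +5.7739 (running +24.6786)
Area = |Σ|/2 = |24.6786|/2 = 12.3393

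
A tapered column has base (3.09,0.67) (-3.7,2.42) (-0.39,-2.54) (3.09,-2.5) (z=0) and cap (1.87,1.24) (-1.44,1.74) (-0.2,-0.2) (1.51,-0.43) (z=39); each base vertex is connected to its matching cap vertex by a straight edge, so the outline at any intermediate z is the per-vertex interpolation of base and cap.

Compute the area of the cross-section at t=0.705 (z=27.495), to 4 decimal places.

Cross-section at t=0.705: each vertex is (1-t)·p0[i] + t·p1[i].
  v1: (1-0.705)·(3.09,0.67) + 0.705·(1.87,1.24) = (2.2299,1.0718)
  v2: (1-0.705)·(-3.7,2.42) + 0.705·(-1.44,1.74) = (-2.1067,1.9406)
  v3: (1-0.705)·(-0.39,-2.54) + 0.705·(-0.2,-0.2) = (-0.2560,-0.8903)
  v4: (1-0.705)·(3.09,-2.5) + 0.705·(1.51,-0.43) = (1.9761,-1.0407)
Shoelace sum Σ(x_i·y_{i+1} − x_{i+1}·y_i):
  i=1: 2.2299·1.9406 − -2.1067·1.0718 = +6.5854 (running +6.5854)
  i=2: -2.1067·-0.8903 − -0.2560·1.9406 = +2.3725 (running +8.9579)
  i=3: -0.2560·-1.0407 − 1.9761·-0.8903 = +2.0258 (running +10.9837)
  i=4: 1.9761·1.0718 − 2.2299·-1.0407 = +4.4386 (running +15.4223)
Area = |Σ|/2 = |15.4223|/2 = 7.7112

Area at t=0.705: 7.7112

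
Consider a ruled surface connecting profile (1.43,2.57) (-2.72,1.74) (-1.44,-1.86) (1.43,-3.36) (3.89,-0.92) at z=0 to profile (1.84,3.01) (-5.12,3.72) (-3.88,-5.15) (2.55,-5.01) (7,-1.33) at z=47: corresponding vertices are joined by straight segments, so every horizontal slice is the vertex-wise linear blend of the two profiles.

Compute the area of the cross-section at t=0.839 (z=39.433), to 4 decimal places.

Cross-section at t=0.839: each vertex is (1-t)·p0[i] + t·p1[i].
  v1: (1-0.839)·(1.43,2.57) + 0.839·(1.84,3.01) = (1.7740,2.9392)
  v2: (1-0.839)·(-2.72,1.74) + 0.839·(-5.12,3.72) = (-4.7336,3.4012)
  v3: (1-0.839)·(-1.44,-1.86) + 0.839·(-3.88,-5.15) = (-3.4872,-4.6203)
  v4: (1-0.839)·(1.43,-3.36) + 0.839·(2.55,-5.01) = (2.3697,-4.7443)
  v5: (1-0.839)·(3.89,-0.92) + 0.839·(7,-1.33) = (6.4993,-1.2640)
Shoelace sum Σ(x_i·y_{i+1} − x_{i+1}·y_i):
  i=1: 1.7740·3.4012 − -4.7336·2.9392 = +19.9465 (running +19.9465)
  i=2: -4.7336·-4.6203 − -3.4872·3.4012 = +33.7313 (running +53.6778)
  i=3: -3.4872·-4.7443 − 2.3697·-4.6203 = +27.4930 (running +81.1708)
  i=4: 2.3697·-1.2640 − 6.4993·-4.7443 = +27.8397 (running +109.0105)
  i=5: 6.4993·2.9392 − 1.7740·-1.2640 = +21.3448 (running +130.3552)
Area = |Σ|/2 = |130.3552|/2 = 65.1776

Area at t=0.839: 65.1776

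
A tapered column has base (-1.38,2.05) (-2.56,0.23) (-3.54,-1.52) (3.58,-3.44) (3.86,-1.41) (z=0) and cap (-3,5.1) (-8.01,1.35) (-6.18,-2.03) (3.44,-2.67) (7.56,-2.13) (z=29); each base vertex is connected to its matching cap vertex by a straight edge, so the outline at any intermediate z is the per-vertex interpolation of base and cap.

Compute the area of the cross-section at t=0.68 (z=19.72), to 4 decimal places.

Cross-section at t=0.68: each vertex is (1-t)·p0[i] + t·p1[i].
  v1: (1-0.68)·(-1.38,2.05) + 0.68·(-3,5.1) = (-2.4816,4.1240)
  v2: (1-0.68)·(-2.56,0.23) + 0.68·(-8.01,1.35) = (-6.2660,0.9916)
  v3: (1-0.68)·(-3.54,-1.52) + 0.68·(-6.18,-2.03) = (-5.3352,-1.8668)
  v4: (1-0.68)·(3.58,-3.44) + 0.68·(3.44,-2.67) = (3.4848,-2.9164)
  v5: (1-0.68)·(3.86,-1.41) + 0.68·(7.56,-2.13) = (6.3760,-1.8996)
Shoelace sum Σ(x_i·y_{i+1} − x_{i+1}·y_i):
  i=1: -2.4816·0.9916 − -6.2660·4.1240 = +23.3802 (running +23.3802)
  i=2: -6.2660·-1.8668 − -5.3352·0.9916 = +16.9878 (running +40.3680)
  i=3: -5.3352·-2.9164 − 3.4848·-1.8668 = +22.0650 (running +62.4330)
  i=4: 3.4848·-1.8996 − 6.3760·-2.9164 = +11.9752 (running +74.4082)
  i=5: 6.3760·4.1240 − -2.4816·-1.8996 = +21.5806 (running +95.9888)
Area = |Σ|/2 = |95.9888|/2 = 47.9944

Area at t=0.68: 47.9944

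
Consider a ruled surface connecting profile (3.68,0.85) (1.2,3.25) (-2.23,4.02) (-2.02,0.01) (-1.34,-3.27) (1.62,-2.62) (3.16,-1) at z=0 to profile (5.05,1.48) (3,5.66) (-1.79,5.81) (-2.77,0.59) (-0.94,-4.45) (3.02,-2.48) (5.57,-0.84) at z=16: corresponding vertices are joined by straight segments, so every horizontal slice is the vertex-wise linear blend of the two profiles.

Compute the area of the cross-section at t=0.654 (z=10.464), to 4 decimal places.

Cross-section at t=0.654: each vertex is (1-t)·p0[i] + t·p1[i].
  v1: (1-0.654)·(3.68,0.85) + 0.654·(5.05,1.48) = (4.5760,1.2620)
  v2: (1-0.654)·(1.2,3.25) + 0.654·(3,5.66) = (2.3772,4.8261)
  v3: (1-0.654)·(-2.23,4.02) + 0.654·(-1.79,5.81) = (-1.9422,5.1907)
  v4: (1-0.654)·(-2.02,0.01) + 0.654·(-2.77,0.59) = (-2.5105,0.3893)
  v5: (1-0.654)·(-1.34,-3.27) + 0.654·(-0.94,-4.45) = (-1.0784,-4.0417)
  v6: (1-0.654)·(1.62,-2.62) + 0.654·(3.02,-2.48) = (2.5356,-2.5284)
  v7: (1-0.654)·(3.16,-1) + 0.654·(5.57,-0.84) = (4.7361,-0.8954)
Shoelace sum Σ(x_i·y_{i+1} − x_{i+1}·y_i):
  i=1: 4.5760·4.8261 − 2.3772·1.2620 = +19.0842 (running +19.0842)
  i=2: 2.3772·5.1907 − -1.9422·4.8261 = +21.7128 (running +40.7970)
  i=3: -1.9422·0.3893 − -2.5105·5.1907 = +12.2750 (running +53.0720)
  i=4: -2.5105·-4.0417 − -1.0784·0.3893 = +10.5666 (running +63.6386)
  i=5: -1.0784·-2.5284 − 2.5356·-4.0417 = +12.9749 (running +76.6134)
  i=6: 2.5356·-0.8954 − 4.7361·-2.5284 = +9.7048 (running +86.3182)
  i=7: 4.7361·1.2620 − 4.5760·-0.8954 = +10.0743 (running +96.3925)
Area = |Σ|/2 = |96.3925|/2 = 48.1962

Area at t=0.654: 48.1962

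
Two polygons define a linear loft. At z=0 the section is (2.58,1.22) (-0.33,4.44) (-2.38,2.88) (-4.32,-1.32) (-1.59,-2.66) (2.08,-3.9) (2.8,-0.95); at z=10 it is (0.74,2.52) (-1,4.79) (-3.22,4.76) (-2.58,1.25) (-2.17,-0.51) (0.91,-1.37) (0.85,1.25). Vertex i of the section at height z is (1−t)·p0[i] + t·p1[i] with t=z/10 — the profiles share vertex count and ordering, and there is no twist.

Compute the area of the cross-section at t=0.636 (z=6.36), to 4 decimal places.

Area at t=0.636: 24.2620

Cross-section at t=0.636: each vertex is (1-t)·p0[i] + t·p1[i].
  v1: (1-0.636)·(2.58,1.22) + 0.636·(0.74,2.52) = (1.4098,2.0468)
  v2: (1-0.636)·(-0.33,4.44) + 0.636·(-1,4.79) = (-0.7561,4.6626)
  v3: (1-0.636)·(-2.38,2.88) + 0.636·(-3.22,4.76) = (-2.9142,4.0757)
  v4: (1-0.636)·(-4.32,-1.32) + 0.636·(-2.58,1.25) = (-3.2134,0.3145)
  v5: (1-0.636)·(-1.59,-2.66) + 0.636·(-2.17,-0.51) = (-1.9589,-1.2926)
  v6: (1-0.636)·(2.08,-3.9) + 0.636·(0.91,-1.37) = (1.3359,-2.2909)
  v7: (1-0.636)·(2.8,-0.95) + 0.636·(0.85,1.25) = (1.5598,0.4492)
Shoelace sum Σ(x_i·y_{i+1} − x_{i+1}·y_i):
  i=1: 1.4098·4.6626 − -0.7561·2.0468 = +8.1208 (running +8.1208)
  i=2: -0.7561·4.0757 − -2.9142·4.6626 = +10.5062 (running +18.6270)
  i=3: -2.9142·0.3145 − -3.2134·4.0757 = +12.1800 (running +30.8070)
  i=4: -3.2134·-1.2926 − -1.9589·0.3145 = +4.7697 (running +35.5767)
  i=5: -1.9589·-2.2909 − 1.3359·-1.2926 = +6.2144 (running +41.7911)
  i=6: 1.3359·0.4492 − 1.5598·-2.2909 = +4.1735 (running +45.9646)
  i=7: 1.5598·2.0468 − 1.4098·0.4492 = +2.5593 (running +48.5239)
Area = |Σ|/2 = |48.5239|/2 = 24.2620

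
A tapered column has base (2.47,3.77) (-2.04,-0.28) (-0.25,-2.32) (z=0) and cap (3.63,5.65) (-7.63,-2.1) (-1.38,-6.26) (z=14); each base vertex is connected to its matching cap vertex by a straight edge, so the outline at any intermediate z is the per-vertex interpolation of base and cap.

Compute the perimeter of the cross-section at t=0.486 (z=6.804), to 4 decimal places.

Cross-section at t=0.486: each vertex is (1-t)·p0[i] + t·p1[i].
  v1: (1-0.486)·(2.47,3.77) + 0.486·(3.63,5.65) = (3.0338,4.6837)
  v2: (1-0.486)·(-2.04,-0.28) + 0.486·(-7.63,-2.1) = (-4.7567,-1.1645)
  v3: (1-0.486)·(-0.25,-2.32) + 0.486·(-1.38,-6.26) = (-0.7992,-4.2348)
Perimeter = Σ |v_{i+1} − v_i|:
  edge 1→2: √(-7.7905² + -5.8482²) = 9.7413 (running 9.7413)
  edge 2→3: √(3.9576² + -3.0703²) = 5.0089 (running 14.7502)
  edge 3→1: √(3.8329² + 8.9185²) = 9.7073 (running 24.4575)
Perimeter = 24.4575

Perimeter at t=0.486: 24.4575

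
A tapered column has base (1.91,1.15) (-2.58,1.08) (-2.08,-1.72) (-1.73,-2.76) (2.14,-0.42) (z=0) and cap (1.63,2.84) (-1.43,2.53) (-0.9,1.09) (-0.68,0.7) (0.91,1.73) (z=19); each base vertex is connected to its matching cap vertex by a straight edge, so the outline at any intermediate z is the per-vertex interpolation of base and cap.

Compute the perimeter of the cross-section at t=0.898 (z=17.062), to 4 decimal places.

Perimeter at t=0.898: 8.8717

Cross-section at t=0.898: each vertex is (1-t)·p0[i] + t·p1[i].
  v1: (1-0.898)·(1.91,1.15) + 0.898·(1.63,2.84) = (1.6586,2.6676)
  v2: (1-0.898)·(-2.58,1.08) + 0.898·(-1.43,2.53) = (-1.5473,2.3821)
  v3: (1-0.898)·(-2.08,-1.72) + 0.898·(-0.9,1.09) = (-1.0204,0.8034)
  v4: (1-0.898)·(-1.73,-2.76) + 0.898·(-0.68,0.7) = (-0.7871,0.3471)
  v5: (1-0.898)·(2.14,-0.42) + 0.898·(0.91,1.73) = (1.0355,1.5107)
Perimeter = Σ |v_{i+1} − v_i|:
  edge 1→2: √(-3.2059² + -0.2855²) = 3.2185 (running 3.2185)
  edge 2→3: √(0.5269² + -1.5787²) = 1.6643 (running 4.8829)
  edge 3→4: √(0.2333² + -0.4563²) = 0.5125 (running 5.3954)
  edge 4→5: √(1.8226² + 1.1636²) = 2.1623 (running 7.5577)
  edge 5→1: √(0.6231² + 1.1569²) = 1.3140 (running 8.8717)
Perimeter = 8.8717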